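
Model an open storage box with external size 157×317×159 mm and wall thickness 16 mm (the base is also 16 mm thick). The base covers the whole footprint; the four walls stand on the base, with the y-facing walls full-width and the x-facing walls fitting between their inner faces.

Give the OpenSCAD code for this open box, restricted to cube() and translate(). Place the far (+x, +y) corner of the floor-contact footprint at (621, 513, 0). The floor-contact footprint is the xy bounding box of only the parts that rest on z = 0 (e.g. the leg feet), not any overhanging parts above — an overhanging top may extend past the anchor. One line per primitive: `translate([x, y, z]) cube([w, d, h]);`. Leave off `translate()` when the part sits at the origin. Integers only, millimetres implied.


translate([464, 196, 0]) cube([157, 317, 16]);
translate([464, 196, 16]) cube([157, 16, 143]);
translate([464, 497, 16]) cube([157, 16, 143]);
translate([464, 212, 16]) cube([16, 285, 143]);
translate([605, 212, 16]) cube([16, 285, 143]);


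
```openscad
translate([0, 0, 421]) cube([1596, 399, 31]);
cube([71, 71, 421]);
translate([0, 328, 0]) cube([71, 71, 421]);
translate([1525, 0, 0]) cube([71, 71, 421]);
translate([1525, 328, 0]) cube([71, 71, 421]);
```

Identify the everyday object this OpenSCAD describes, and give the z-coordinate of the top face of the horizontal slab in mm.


A bench. The seat-top height is 452 mm.

A long slab on four corner posts — a bench. The slab sits at z = 421 with thickness 31, so the top is 421 + 31 = 452 mm.


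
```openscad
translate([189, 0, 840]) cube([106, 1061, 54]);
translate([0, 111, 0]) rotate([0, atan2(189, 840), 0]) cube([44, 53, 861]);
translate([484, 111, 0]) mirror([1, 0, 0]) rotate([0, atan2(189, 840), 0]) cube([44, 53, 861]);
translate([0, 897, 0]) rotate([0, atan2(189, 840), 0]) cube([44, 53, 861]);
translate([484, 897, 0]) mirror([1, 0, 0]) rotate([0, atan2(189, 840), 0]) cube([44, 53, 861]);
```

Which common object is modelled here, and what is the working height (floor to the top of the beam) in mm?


A sawhorse. The overall height is 894 mm.

A beam across two mirrored pairs of raked legs — a sawhorse. The beam's underside is at z = 840 (matching the legs' vertical rise in atan2(189, 840)) and the beam is 54 mm tall, so its top is at 840 + 54 = 894 mm. The raked legs top out at the beam's underside, so that is the highest point.


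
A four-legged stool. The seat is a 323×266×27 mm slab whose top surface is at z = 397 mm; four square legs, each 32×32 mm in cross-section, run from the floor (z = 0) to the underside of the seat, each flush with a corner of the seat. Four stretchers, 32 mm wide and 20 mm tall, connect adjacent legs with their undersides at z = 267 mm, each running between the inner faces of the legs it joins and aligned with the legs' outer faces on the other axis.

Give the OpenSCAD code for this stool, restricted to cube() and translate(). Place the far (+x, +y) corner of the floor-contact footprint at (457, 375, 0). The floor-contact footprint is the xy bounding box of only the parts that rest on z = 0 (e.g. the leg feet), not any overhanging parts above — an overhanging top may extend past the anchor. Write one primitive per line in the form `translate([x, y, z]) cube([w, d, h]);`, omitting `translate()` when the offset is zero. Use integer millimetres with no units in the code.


// leg_h = 397 - 27 = 370
// stretcher span = 323 - 2*32 = 259
translate([134, 109, 370]) cube([323, 266, 27]);
translate([134, 109, 0]) cube([32, 32, 370]);
translate([425, 109, 0]) cube([32, 32, 370]);
translate([134, 343, 0]) cube([32, 32, 370]);
translate([425, 343, 0]) cube([32, 32, 370]);
translate([166, 109, 267]) cube([259, 32, 20]);
translate([166, 343, 267]) cube([259, 32, 20]);
translate([134, 141, 267]) cube([32, 202, 20]);
translate([425, 141, 267]) cube([32, 202, 20]);


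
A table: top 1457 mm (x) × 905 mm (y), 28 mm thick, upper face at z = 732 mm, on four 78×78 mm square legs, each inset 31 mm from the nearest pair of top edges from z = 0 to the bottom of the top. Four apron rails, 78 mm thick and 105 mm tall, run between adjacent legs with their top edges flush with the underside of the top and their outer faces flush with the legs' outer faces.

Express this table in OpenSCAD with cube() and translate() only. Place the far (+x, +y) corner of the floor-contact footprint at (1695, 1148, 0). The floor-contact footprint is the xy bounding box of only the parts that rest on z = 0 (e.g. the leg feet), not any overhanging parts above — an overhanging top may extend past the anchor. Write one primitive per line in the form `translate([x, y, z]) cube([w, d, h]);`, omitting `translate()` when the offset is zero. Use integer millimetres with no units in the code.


translate([269, 274, 704]) cube([1457, 905, 28]);
translate([300, 305, 0]) cube([78, 78, 704]);
translate([1617, 305, 0]) cube([78, 78, 704]);
translate([300, 1070, 0]) cube([78, 78, 704]);
translate([1617, 1070, 0]) cube([78, 78, 704]);
translate([378, 305, 599]) cube([1239, 78, 105]);
translate([378, 1070, 599]) cube([1239, 78, 105]);
translate([300, 383, 599]) cube([78, 687, 105]);
translate([1617, 383, 599]) cube([78, 687, 105]);


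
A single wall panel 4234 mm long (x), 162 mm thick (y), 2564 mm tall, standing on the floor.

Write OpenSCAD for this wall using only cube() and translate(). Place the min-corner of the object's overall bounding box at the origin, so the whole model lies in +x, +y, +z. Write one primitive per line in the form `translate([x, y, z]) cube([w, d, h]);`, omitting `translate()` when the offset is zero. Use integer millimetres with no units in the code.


cube([4234, 162, 2564]);


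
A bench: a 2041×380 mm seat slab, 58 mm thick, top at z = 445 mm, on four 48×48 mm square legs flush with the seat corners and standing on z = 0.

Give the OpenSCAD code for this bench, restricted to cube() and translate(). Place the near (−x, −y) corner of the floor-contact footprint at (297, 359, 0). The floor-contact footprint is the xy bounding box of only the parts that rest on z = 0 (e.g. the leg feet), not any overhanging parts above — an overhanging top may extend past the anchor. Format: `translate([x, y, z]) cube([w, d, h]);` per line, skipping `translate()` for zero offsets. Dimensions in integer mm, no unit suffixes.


translate([297, 359, 387]) cube([2041, 380, 58]);
translate([297, 359, 0]) cube([48, 48, 387]);
translate([297, 691, 0]) cube([48, 48, 387]);
translate([2290, 359, 0]) cube([48, 48, 387]);
translate([2290, 691, 0]) cube([48, 48, 387]);


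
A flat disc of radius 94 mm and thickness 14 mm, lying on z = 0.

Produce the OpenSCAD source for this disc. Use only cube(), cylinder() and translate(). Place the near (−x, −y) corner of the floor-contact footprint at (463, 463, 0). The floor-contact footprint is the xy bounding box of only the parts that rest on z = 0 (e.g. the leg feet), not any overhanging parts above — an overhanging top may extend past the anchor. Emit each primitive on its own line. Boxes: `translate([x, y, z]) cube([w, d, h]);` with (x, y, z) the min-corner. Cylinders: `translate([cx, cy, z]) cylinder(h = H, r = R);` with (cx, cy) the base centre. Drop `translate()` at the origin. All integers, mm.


translate([557, 557, 0]) cylinder(h = 14, r = 94);


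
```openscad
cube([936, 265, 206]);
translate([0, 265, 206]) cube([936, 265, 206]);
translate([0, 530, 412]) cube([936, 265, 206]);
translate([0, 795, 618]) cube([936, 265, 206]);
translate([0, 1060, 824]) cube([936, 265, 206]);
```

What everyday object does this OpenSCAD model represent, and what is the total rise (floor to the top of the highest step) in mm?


A staircase. The total rise is 1030 mm.

5 identical blocks, each offset up and back from the previous — a staircase. Each step is 206 mm tall and there are 5 of them, so the total rise is 5 × 206 = 1030 mm.


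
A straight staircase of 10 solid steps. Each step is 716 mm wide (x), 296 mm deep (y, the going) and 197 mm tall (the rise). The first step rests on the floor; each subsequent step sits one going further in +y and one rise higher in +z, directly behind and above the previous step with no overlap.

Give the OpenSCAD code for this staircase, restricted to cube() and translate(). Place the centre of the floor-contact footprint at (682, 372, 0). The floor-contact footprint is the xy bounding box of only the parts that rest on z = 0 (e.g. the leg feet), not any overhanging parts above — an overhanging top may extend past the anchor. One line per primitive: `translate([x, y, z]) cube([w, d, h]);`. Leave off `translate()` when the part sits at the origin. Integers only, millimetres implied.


translate([324, 224, 0]) cube([716, 296, 197]);
translate([324, 520, 197]) cube([716, 296, 197]);
translate([324, 816, 394]) cube([716, 296, 197]);
translate([324, 1112, 591]) cube([716, 296, 197]);
translate([324, 1408, 788]) cube([716, 296, 197]);
translate([324, 1704, 985]) cube([716, 296, 197]);
translate([324, 2000, 1182]) cube([716, 296, 197]);
translate([324, 2296, 1379]) cube([716, 296, 197]);
translate([324, 2592, 1576]) cube([716, 296, 197]);
translate([324, 2888, 1773]) cube([716, 296, 197]);


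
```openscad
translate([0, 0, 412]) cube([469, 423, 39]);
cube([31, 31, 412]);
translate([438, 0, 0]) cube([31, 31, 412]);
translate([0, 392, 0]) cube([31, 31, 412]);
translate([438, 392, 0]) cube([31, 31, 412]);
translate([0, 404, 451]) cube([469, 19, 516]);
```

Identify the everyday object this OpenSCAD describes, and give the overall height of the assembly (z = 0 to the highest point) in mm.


A chair. The overall height is 967 mm.

A slab on four corner posts with a tall panel at the back — a chair. The seat slab sits at z = 412 with thickness 39, and the 516 mm backrest starts at the seat top, so the overall height is 412 + 39 + 516 = 967 mm.


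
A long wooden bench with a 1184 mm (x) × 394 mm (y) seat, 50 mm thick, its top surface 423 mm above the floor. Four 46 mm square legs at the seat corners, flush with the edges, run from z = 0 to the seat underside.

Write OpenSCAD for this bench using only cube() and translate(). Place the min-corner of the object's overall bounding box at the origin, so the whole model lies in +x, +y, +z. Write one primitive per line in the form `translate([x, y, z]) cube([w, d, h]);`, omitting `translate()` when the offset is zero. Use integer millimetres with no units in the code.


// leg_h = 423 − 50 = 373
translate([0, 0, 373]) cube([1184, 394, 50]);
cube([46, 46, 373]);
translate([0, 348, 0]) cube([46, 46, 373]);
translate([1138, 0, 0]) cube([46, 46, 373]);
translate([1138, 348, 0]) cube([46, 46, 373]);


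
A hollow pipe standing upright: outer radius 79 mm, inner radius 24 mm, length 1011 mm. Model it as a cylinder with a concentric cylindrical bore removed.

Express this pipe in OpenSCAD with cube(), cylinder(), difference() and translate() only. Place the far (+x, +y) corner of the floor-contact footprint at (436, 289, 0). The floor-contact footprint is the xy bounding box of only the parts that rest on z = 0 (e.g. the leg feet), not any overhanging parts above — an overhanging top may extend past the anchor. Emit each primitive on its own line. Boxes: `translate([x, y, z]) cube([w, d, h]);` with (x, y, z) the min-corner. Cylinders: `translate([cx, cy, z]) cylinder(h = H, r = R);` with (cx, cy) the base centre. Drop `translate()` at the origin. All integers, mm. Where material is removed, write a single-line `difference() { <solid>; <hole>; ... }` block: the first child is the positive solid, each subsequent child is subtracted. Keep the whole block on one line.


difference() { translate([357, 210, 0]) cylinder(h = 1011, r = 79); translate([357, 210, 0]) cylinder(h = 1011, r = 24); }


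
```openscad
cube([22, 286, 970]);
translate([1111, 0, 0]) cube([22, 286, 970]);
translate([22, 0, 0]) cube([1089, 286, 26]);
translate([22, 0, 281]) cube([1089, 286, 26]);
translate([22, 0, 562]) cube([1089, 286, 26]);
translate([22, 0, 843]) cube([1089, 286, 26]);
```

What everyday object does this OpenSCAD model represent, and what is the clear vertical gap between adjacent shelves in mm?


A bookshelf. The clear shelf gap is 255 mm.

Two tall side panels with 4 horizontal boards between them — a bookshelf. The first two shelf undersides are at z = 0 and z = 281; with shelf thickness 26, the clear gap is 281 − 0 − 26 = 255 mm.


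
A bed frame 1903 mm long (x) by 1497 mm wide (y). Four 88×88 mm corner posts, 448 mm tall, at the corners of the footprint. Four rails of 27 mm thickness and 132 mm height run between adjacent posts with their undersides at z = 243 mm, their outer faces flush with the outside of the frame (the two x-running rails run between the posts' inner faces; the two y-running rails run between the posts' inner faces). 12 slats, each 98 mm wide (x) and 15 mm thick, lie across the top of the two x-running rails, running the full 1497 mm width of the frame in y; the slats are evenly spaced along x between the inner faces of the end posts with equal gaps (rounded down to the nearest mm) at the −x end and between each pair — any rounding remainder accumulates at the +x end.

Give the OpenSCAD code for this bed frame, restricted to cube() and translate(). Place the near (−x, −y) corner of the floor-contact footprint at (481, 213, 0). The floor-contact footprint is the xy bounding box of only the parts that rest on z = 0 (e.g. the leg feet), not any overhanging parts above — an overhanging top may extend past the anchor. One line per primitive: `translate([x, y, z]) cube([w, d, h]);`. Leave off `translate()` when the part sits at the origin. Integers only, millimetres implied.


translate([481, 213, 0]) cube([88, 88, 448]);
translate([481, 1622, 0]) cube([88, 88, 448]);
translate([2296, 213, 0]) cube([88, 88, 448]);
translate([2296, 1622, 0]) cube([88, 88, 448]);
translate([569, 213, 243]) cube([1727, 27, 132]);
translate([569, 1683, 243]) cube([1727, 27, 132]);
translate([481, 301, 243]) cube([27, 1321, 132]);
translate([2357, 301, 243]) cube([27, 1321, 132]);
translate([611, 213, 375]) cube([98, 1497, 15]);
translate([751, 213, 375]) cube([98, 1497, 15]);
translate([891, 213, 375]) cube([98, 1497, 15]);
translate([1031, 213, 375]) cube([98, 1497, 15]);
translate([1171, 213, 375]) cube([98, 1497, 15]);
translate([1311, 213, 375]) cube([98, 1497, 15]);
translate([1451, 213, 375]) cube([98, 1497, 15]);
translate([1591, 213, 375]) cube([98, 1497, 15]);
translate([1731, 213, 375]) cube([98, 1497, 15]);
translate([1871, 213, 375]) cube([98, 1497, 15]);
translate([2011, 213, 375]) cube([98, 1497, 15]);
translate([2151, 213, 375]) cube([98, 1497, 15]);


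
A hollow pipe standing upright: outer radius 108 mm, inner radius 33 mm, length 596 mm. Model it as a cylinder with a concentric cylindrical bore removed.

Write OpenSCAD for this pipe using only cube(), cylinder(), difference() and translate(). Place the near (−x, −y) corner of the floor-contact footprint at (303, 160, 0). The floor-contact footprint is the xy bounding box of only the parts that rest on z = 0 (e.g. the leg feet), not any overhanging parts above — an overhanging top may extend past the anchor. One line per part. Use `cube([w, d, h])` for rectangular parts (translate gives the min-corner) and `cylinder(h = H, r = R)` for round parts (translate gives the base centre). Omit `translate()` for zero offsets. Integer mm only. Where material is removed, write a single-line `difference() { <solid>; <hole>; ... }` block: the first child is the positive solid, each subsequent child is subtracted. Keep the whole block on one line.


difference() { translate([411, 268, 0]) cylinder(h = 596, r = 108); translate([411, 268, 0]) cylinder(h = 596, r = 33); }


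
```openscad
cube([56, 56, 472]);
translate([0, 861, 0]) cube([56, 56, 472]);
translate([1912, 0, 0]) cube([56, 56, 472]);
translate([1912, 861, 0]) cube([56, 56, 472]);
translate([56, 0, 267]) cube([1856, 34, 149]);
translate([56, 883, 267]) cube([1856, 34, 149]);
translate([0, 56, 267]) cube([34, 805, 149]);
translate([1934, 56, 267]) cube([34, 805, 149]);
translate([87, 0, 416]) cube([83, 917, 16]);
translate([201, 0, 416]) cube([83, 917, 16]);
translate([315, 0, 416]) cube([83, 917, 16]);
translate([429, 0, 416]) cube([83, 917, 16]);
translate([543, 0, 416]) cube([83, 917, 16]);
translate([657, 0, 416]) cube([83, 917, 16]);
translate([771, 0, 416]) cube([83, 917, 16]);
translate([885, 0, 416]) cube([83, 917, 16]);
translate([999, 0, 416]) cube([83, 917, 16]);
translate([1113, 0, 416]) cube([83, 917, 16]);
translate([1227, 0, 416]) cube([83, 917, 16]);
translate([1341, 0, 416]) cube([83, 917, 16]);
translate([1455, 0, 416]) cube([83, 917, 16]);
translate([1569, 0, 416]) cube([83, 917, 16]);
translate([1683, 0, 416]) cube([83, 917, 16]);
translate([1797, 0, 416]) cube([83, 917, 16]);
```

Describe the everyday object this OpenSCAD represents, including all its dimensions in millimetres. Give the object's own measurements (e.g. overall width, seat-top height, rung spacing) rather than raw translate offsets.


A bed frame 1968 mm long (x) by 917 mm wide (y). Four 56×56 mm corner posts, 472 mm tall, at the corners of the footprint. Four rails of 34 mm thickness and 149 mm height run between adjacent posts with their undersides at z = 267 mm, their outer faces flush with the outside of the frame (the two x-running rails run between the posts' inner faces; the two y-running rails run between the posts' inner faces). 16 slats, each 83 mm wide (x) and 16 mm thick, lie across the top of the two x-running rails, running the full 917 mm width of the frame in y; along x they sit between the end posts with a 31 mm gap after the −x posts and between neighbouring slats, leaving 32 mm before the +x posts.


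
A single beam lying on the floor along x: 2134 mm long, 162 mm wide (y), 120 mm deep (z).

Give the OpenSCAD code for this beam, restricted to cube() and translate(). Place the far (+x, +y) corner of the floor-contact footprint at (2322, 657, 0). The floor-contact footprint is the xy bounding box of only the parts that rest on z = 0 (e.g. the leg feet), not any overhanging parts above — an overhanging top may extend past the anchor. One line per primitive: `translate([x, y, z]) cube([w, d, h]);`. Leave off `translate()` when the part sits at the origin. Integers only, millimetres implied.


translate([188, 495, 0]) cube([2134, 162, 120]);


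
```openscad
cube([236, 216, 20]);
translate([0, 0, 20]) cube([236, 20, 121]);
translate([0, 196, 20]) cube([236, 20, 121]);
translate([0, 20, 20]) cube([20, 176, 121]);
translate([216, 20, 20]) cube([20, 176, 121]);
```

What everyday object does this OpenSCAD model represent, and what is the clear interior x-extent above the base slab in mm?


An open box. The internal width is 196 mm.

A 236×216 base slab with four walls standing on it — an open box. The base is 236 mm wide and the walls are 20 mm thick, so the internal width is 236 − 2 × 20 = 196 mm.


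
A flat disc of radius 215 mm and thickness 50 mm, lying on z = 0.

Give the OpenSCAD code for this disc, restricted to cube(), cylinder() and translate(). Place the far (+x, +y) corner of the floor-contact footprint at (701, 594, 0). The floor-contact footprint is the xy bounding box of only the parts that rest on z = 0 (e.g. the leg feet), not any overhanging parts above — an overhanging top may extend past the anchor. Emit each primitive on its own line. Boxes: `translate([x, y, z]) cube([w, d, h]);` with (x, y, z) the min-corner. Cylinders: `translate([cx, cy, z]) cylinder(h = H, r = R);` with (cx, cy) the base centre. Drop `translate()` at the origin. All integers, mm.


translate([486, 379, 0]) cylinder(h = 50, r = 215);


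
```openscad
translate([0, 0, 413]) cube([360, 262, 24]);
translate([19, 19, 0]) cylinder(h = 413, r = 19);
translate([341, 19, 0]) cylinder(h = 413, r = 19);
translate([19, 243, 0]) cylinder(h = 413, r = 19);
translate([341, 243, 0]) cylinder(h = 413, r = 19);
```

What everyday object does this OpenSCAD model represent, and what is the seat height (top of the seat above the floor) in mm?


A stool. The seat height is 437 mm.

A 360×262×24 slab at z = 413 on four corner cylinders — a stool. The seat top is 413 + 24 = 437 mm.


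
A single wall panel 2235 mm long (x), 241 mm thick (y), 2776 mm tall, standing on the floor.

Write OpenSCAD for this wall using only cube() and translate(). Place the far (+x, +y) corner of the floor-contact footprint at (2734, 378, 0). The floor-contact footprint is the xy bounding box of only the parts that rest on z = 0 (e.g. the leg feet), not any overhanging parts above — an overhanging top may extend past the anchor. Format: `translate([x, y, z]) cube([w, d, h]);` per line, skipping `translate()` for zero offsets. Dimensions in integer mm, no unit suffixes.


translate([499, 137, 0]) cube([2235, 241, 2776]);


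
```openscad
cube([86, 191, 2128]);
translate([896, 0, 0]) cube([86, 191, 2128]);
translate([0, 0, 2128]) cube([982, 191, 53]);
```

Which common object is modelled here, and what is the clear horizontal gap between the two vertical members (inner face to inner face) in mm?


A door frame. The clear opening width is 810 mm.

Two 2128 mm tall posts with a header on top — a door frame. The left jamb is 86 mm wide at x = 0; the right jamb starts at x = 896. The clear opening is 896 − 86 = 810 mm.


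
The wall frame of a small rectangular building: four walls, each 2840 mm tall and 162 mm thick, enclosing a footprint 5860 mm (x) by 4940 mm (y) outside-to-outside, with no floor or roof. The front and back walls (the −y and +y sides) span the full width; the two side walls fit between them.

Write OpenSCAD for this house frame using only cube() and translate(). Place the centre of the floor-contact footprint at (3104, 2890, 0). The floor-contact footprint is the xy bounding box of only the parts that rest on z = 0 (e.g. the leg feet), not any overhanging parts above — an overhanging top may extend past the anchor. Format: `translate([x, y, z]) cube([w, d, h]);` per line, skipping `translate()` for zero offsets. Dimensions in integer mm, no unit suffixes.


translate([174, 420, 0]) cube([5860, 162, 2840]);
translate([174, 5198, 0]) cube([5860, 162, 2840]);
translate([174, 582, 0]) cube([162, 4616, 2840]);
translate([5872, 582, 0]) cube([162, 4616, 2840]);


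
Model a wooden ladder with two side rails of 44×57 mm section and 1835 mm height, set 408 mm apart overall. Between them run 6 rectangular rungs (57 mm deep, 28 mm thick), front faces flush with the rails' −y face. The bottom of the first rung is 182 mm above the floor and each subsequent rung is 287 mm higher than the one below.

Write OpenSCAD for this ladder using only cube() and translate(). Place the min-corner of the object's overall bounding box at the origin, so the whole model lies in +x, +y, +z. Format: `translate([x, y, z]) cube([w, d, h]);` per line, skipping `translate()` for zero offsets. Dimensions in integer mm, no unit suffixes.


// rung span = 408 - 2*44 = 320
// rung[k] z = 182 + k*287
cube([44, 57, 1835]);
translate([364, 0, 0]) cube([44, 57, 1835]);
translate([44, 0, 182]) cube([320, 57, 28]);
translate([44, 0, 469]) cube([320, 57, 28]);
translate([44, 0, 756]) cube([320, 57, 28]);
translate([44, 0, 1043]) cube([320, 57, 28]);
translate([44, 0, 1330]) cube([320, 57, 28]);
translate([44, 0, 1617]) cube([320, 57, 28]);


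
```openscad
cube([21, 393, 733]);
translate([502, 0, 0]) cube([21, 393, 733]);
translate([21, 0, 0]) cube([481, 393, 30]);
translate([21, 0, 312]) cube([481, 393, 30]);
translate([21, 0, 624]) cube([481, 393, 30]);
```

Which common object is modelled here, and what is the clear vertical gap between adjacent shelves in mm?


A bookshelf. The clear shelf gap is 282 mm.

Two tall side panels with 3 horizontal boards between them — a bookshelf. The first two shelf undersides are at z = 0 and z = 312; with shelf thickness 30, the clear gap is 312 − 0 − 30 = 282 mm.


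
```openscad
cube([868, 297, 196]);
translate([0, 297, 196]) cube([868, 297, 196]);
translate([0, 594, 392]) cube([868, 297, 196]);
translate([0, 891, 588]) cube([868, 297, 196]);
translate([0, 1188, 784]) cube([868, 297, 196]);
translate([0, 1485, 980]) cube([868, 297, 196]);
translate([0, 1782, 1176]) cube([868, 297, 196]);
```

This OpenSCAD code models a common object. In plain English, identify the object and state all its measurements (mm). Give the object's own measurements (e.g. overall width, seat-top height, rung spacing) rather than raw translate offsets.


A straight staircase of 7 solid steps. Each step is 868 mm wide (x), 297 mm deep (y, the going) and 196 mm tall (the rise). The first step rests on the floor; each subsequent step sits one going further in +y and one rise higher in +z, directly behind and above the previous step with no overlap.


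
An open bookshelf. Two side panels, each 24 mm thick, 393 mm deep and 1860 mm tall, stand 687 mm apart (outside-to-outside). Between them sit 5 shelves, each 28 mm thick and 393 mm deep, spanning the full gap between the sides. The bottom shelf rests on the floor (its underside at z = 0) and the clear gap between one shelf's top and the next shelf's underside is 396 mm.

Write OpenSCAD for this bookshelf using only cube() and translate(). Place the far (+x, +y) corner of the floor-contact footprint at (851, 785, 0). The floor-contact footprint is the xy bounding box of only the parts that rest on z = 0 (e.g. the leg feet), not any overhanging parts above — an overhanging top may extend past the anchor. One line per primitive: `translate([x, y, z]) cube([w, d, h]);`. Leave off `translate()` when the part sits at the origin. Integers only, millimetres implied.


translate([164, 392, 0]) cube([24, 393, 1860]);
translate([827, 392, 0]) cube([24, 393, 1860]);
translate([188, 392, 0]) cube([639, 393, 28]);
translate([188, 392, 424]) cube([639, 393, 28]);
translate([188, 392, 848]) cube([639, 393, 28]);
translate([188, 392, 1272]) cube([639, 393, 28]);
translate([188, 392, 1696]) cube([639, 393, 28]);


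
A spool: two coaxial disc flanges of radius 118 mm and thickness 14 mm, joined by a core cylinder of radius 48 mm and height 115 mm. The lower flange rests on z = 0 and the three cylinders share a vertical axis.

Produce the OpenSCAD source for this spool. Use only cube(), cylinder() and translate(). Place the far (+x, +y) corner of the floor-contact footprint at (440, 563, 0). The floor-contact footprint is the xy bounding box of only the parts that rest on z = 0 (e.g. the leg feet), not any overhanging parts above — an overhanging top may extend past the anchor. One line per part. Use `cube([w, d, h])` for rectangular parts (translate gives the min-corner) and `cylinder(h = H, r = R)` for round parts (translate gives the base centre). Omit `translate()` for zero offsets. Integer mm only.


translate([322, 445, 0]) cylinder(h = 14, r = 118);
translate([322, 445, 14]) cylinder(h = 115, r = 48);
translate([322, 445, 129]) cylinder(h = 14, r = 118);


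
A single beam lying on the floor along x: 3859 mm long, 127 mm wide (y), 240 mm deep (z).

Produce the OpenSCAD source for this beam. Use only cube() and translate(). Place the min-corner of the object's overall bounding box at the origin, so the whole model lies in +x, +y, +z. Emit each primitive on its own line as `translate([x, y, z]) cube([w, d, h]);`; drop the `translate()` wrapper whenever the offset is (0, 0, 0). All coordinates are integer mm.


cube([3859, 127, 240]);


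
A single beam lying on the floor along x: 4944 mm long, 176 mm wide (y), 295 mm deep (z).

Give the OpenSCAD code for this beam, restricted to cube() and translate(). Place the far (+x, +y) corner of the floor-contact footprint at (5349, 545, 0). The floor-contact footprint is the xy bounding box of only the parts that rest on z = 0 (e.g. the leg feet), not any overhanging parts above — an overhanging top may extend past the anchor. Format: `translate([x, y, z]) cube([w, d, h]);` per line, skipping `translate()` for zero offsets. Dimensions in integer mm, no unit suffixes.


translate([405, 369, 0]) cube([4944, 176, 295]);


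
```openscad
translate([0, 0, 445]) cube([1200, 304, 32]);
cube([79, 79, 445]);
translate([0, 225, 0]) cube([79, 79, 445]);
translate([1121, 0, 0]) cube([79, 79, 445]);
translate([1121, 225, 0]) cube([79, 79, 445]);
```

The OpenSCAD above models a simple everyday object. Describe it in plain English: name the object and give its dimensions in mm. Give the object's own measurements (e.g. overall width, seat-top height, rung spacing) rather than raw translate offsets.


A bench: a 1200×304 mm seat slab, 32 mm thick, top at z = 477 mm, on four 79×79 mm square legs flush with the seat corners and standing on z = 0.


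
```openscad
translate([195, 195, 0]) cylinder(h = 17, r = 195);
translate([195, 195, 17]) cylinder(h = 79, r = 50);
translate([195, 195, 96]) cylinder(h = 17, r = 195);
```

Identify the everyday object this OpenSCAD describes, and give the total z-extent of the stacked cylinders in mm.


A spool. The overall height is 113 mm.

Three coaxial cylinders, large–small–large — a spool. Two 17 mm flanges and a 79 mm core give 17 + 79 + 17 = 113 mm.


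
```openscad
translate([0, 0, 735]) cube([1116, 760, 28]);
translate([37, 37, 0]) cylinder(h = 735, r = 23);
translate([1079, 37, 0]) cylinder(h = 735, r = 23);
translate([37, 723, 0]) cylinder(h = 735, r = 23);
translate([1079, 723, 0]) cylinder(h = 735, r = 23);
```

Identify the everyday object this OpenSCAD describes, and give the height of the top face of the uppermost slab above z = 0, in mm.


A table. The table height is 763 mm.

A 1116×760×28 slab sits at z = 735 on four Ø46 mm round legs — a table. The top surface is at 735 + 28 = 763 mm.


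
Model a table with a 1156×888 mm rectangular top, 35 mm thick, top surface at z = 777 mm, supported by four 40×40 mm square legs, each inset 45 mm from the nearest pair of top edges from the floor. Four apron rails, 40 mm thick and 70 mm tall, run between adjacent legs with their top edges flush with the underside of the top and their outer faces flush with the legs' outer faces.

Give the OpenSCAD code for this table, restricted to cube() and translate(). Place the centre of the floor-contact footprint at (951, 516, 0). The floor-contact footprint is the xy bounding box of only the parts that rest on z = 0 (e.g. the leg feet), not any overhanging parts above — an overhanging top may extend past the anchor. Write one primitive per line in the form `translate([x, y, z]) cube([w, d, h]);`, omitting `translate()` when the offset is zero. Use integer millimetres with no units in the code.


// leg_h = 777 - 35 = 742
// apron z = 742 - 70 = 672
translate([373, 72, 742]) cube([1156, 888, 35]);
translate([418, 117, 0]) cube([40, 40, 742]);
translate([1444, 117, 0]) cube([40, 40, 742]);
translate([418, 875, 0]) cube([40, 40, 742]);
translate([1444, 875, 0]) cube([40, 40, 742]);
translate([458, 117, 672]) cube([986, 40, 70]);
translate([458, 875, 672]) cube([986, 40, 70]);
translate([418, 157, 672]) cube([40, 718, 70]);
translate([1444, 157, 672]) cube([40, 718, 70]);


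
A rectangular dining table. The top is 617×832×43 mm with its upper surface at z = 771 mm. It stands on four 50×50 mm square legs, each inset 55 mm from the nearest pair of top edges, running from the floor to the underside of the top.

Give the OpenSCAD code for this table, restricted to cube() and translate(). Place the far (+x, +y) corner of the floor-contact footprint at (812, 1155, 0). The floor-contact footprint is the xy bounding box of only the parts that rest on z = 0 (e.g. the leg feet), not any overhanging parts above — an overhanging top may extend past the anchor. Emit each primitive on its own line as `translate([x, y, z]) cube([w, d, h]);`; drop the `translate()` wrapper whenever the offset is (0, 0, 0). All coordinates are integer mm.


translate([250, 378, 728]) cube([617, 832, 43]);
translate([305, 433, 0]) cube([50, 50, 728]);
translate([762, 433, 0]) cube([50, 50, 728]);
translate([305, 1105, 0]) cube([50, 50, 728]);
translate([762, 1105, 0]) cube([50, 50, 728]);


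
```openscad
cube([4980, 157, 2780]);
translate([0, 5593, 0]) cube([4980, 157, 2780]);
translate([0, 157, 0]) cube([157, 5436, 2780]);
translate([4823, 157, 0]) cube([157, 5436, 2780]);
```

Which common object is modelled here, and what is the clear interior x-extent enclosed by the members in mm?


A house (or room) frame. The interior width is 4666 mm.

Four 2780 mm walls enclosing a rectangle with no floor or roof — a room or house frame. Outside width is 4980 mm and wall thickness is 157 mm, so the interior width is 4980 − 2 × 157 = 4666 mm.


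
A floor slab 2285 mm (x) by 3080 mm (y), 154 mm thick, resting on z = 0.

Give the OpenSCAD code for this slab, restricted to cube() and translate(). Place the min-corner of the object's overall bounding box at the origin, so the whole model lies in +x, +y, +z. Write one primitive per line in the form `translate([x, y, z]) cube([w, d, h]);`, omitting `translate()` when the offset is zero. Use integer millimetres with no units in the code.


cube([2285, 3080, 154]);


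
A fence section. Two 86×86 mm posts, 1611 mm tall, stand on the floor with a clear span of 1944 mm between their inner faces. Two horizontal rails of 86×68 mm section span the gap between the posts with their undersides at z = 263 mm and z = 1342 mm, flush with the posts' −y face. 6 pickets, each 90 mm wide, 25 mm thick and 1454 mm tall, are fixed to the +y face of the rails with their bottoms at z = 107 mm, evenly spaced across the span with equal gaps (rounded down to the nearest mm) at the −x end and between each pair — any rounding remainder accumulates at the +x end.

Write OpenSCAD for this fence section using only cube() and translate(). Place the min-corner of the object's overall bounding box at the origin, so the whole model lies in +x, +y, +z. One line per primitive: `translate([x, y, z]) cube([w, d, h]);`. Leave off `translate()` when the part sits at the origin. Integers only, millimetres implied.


cube([86, 86, 1611]);
translate([2030, 0, 0]) cube([86, 86, 1611]);
translate([86, 0, 263]) cube([1944, 86, 68]);
translate([86, 0, 1342]) cube([1944, 86, 68]);
translate([286, 86, 107]) cube([90, 25, 1454]);
translate([576, 86, 107]) cube([90, 25, 1454]);
translate([866, 86, 107]) cube([90, 25, 1454]);
translate([1156, 86, 107]) cube([90, 25, 1454]);
translate([1446, 86, 107]) cube([90, 25, 1454]);
translate([1736, 86, 107]) cube([90, 25, 1454]);


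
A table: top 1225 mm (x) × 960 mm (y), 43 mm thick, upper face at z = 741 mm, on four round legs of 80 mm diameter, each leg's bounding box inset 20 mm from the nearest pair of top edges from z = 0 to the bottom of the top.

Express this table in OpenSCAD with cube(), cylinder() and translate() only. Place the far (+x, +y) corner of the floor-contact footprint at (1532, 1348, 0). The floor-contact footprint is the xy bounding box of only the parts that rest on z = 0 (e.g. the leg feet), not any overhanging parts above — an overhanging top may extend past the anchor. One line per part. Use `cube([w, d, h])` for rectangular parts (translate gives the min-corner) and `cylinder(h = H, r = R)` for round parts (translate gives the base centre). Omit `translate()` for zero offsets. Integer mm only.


translate([327, 408, 698]) cube([1225, 960, 43]);
translate([387, 468, 0]) cylinder(h = 698, r = 40);
translate([1492, 468, 0]) cylinder(h = 698, r = 40);
translate([387, 1308, 0]) cylinder(h = 698, r = 40);
translate([1492, 1308, 0]) cylinder(h = 698, r = 40);


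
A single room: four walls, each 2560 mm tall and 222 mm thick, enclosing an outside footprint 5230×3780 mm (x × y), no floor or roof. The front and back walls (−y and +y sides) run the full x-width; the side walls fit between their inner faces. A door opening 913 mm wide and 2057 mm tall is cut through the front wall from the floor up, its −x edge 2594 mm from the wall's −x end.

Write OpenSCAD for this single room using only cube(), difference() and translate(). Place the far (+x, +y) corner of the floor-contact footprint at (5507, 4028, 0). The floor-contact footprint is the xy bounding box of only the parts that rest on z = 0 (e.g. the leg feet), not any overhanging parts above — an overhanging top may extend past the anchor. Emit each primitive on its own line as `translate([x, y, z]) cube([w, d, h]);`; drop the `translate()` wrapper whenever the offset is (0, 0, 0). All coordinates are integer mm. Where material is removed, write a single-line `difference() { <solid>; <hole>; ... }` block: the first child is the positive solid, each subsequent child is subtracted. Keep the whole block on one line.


difference() { translate([277, 248, 0]) cube([5230, 222, 2560]); translate([2871, 248, 0]) cube([913, 222, 2057]); }
translate([277, 3806, 0]) cube([5230, 222, 2560]);
translate([277, 470, 0]) cube([222, 3336, 2560]);
translate([5285, 470, 0]) cube([222, 3336, 2560]);


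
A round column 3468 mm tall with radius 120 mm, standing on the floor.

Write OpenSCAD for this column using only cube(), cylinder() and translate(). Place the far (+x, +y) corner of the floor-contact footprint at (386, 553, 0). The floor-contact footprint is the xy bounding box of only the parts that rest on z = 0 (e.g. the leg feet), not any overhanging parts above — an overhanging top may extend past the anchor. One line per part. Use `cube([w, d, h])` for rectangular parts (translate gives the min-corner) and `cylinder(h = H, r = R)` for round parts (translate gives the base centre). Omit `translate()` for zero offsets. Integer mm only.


translate([266, 433, 0]) cylinder(h = 3468, r = 120);


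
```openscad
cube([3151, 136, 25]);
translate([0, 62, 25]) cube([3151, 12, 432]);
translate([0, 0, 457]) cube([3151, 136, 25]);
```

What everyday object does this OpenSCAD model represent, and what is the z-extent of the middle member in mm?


An I-beam. The web height is 432 mm.

Two wide flanges with a thin centred web — an I-beam. Overall 482 mm minus two 25 mm flanges gives a web of 482 − 2·25 = 432 mm.


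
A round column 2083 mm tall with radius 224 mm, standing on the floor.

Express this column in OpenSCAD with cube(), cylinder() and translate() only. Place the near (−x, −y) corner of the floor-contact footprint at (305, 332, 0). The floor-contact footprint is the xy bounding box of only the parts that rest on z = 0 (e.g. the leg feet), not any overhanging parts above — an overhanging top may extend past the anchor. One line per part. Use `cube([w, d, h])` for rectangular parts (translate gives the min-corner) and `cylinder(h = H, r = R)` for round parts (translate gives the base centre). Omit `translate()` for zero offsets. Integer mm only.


translate([529, 556, 0]) cylinder(h = 2083, r = 224);


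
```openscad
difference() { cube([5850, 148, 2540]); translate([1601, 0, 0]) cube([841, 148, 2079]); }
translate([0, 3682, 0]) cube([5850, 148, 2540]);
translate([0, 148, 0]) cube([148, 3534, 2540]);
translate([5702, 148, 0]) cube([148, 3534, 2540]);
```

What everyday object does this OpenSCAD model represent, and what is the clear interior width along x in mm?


A single room. The interior width is 5554 mm.

Four walls enclosing a rectangle with a door in the front wall — a room. Outside width 5850 minus two 148 mm walls gives 5554 mm.


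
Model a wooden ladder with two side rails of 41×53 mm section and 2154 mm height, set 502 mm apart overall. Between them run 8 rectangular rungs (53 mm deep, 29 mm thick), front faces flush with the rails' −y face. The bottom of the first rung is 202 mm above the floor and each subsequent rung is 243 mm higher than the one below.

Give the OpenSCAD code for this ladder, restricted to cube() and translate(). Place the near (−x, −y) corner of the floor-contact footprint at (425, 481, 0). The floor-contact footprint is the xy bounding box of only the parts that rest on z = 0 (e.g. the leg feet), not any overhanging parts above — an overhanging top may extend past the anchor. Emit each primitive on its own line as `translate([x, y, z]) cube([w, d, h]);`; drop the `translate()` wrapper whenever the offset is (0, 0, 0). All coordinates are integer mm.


translate([425, 481, 0]) cube([41, 53, 2154]);
translate([886, 481, 0]) cube([41, 53, 2154]);
translate([466, 481, 202]) cube([420, 53, 29]);
translate([466, 481, 445]) cube([420, 53, 29]);
translate([466, 481, 688]) cube([420, 53, 29]);
translate([466, 481, 931]) cube([420, 53, 29]);
translate([466, 481, 1174]) cube([420, 53, 29]);
translate([466, 481, 1417]) cube([420, 53, 29]);
translate([466, 481, 1660]) cube([420, 53, 29]);
translate([466, 481, 1903]) cube([420, 53, 29]);
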